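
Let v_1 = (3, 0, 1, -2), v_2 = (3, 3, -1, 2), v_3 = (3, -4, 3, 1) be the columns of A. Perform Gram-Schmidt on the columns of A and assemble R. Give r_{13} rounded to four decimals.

v_1 = (3, 0, 1, -2); ‖v_1‖ = 3.7417, so q_1 = (0.8018, 0.0000, 0.2673, -0.5345).
r_{13} = q_1·v_3 = 2.6726.

r_{13} = 2.6726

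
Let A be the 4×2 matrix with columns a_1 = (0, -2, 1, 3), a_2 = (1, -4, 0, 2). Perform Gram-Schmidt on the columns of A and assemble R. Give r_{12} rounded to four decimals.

a_1 = (0, -2, 1, 3); ‖a_1‖ = 3.7417, so q_1 = (0.0000, -0.5345, 0.2673, 0.8018).
r_{12} = q_1·a_2 = 3.7417.

r_{12} = 3.7417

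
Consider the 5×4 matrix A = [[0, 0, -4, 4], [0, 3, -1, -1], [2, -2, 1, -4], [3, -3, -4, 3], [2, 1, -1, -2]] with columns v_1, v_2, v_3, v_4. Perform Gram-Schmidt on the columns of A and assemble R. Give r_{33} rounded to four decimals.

r_{33} = 5.1316

e_1 = v_1/‖v_1‖ = (0, 0, 2, 3, 2)/4.1231 = (0.0000, 0.0000, 0.4851, 0.7276, 0.4851).
r_{12} = e_1·v_2 = -2.6679.
u_2 = v_2 + 2.6679·e_1 = (0.0000, 3.0000, -0.7059, -1.0588, 2.2941).
‖u_2‖ = 3.9853, so e_2 = (0.0000, 0.7528, -0.1771, -0.2657, 0.5756).
r_{13} = e_1·v_3 = -2.9104; r_{23} = e_2·v_3 = -0.4428.
u_3 = v_3 + 2.9104·e_1 + 0.4428·e_2 = (-4.0000, -0.6667, 2.3333, -2.0000, 0.6667).
r_{33} = ‖u_3‖ = 5.1316.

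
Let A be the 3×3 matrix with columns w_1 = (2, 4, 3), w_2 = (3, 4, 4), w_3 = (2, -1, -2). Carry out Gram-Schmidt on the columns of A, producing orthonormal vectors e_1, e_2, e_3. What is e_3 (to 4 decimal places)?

w_1 = (2, 4, 3); ‖w_1‖ = 5.3852, so e_1 = (0.3714, 0.7428, 0.5571).
e_1·w_2 = 0.3714·3 + 0.7428·4 + 0.5571·4 = 6.3136.
u_2 = w_2 − 6.3136·e_1 = (0.6552, -0.6897, 0.4828).
‖u_2‖ = 1.0667, so e_2 = (0.6142, -0.6465, 0.4526).
e_1·w_3 = 0.3714·2 + 0.7428·(-1) + 0.5571·(-2) = -1.1142; e_2·w_3 = 0.6142·2 + (-0.6465)·(-1) + 0.4526·(-2) = 0.9698.
u_3 = w_3 + 1.1142·e_1 − 0.9698·e_2 = (1.8182, 0.4545, -1.8182).
‖u_3‖ = 2.6112, so e_3 = (0.6963, 0.1741, -0.6963).

e_3 = (0.6963, 0.1741, -0.6963)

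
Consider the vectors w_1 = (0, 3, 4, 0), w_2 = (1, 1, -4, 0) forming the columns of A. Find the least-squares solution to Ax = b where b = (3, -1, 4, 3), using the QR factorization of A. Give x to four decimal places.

x = (0.1851, -0.6441)

w_1 = (0, 3, 4, 0); ‖w_1‖ = 5.0000, so q_1 = (0.0000, 0.6000, 0.8000, 0.0000).
q_1·w_2 = 0.0000·1 + 0.6000·1 + 0.8000·(-4) + 0.0000·0 = -2.6000.
u_2 = w_2 + 2.6000·q_1 = (1.0000, 2.5600, -1.9200, 0.0000).
‖u_2‖ = 3.3526, so q_2 = (0.2983, 0.7636, -0.5727, 0.0000).
Qᵀb = (2.6000, -2.1595).
Back-substitute: x_2 = -2.1595/3.3526 = -0.6441.
x_1 = (2.6000 + 2.6000·(-0.6441))/5.0000 = 0.1851.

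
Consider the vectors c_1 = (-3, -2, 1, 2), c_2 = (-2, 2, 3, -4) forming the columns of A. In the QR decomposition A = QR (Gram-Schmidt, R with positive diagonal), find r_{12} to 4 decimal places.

c_1 = (-3, -2, 1, 2); ‖c_1‖ = 4.2426, so q_1 = (-0.7071, -0.4714, 0.2357, 0.4714).
r_{12} = q_1·c_2 = -0.7071.

r_{12} = -0.7071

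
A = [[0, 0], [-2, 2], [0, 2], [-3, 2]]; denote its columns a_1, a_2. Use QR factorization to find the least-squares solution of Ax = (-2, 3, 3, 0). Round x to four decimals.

q_1 = a_1/‖a_1‖ = (0, -2, 0, -3)/3.6056 = (0.0000, -0.5547, 0.0000, -0.8321).
r_{12} = q_1·a_2 = -2.7735.
u_2 = a_2 + 2.7735·q_1 = (0.0000, 0.4615, 2.0000, -0.3077).
‖u_2‖ = 2.0755, so q_2 = (0.0000, 0.2224, 0.9636, -0.1482).
Qᵀb = (-1.6641, 3.5580).
Back-substitute: x_2 = 3.5580/2.0755 = 1.7143.
x_1 = (-1.6641 + 2.7735·1.7143)/3.6056 = 0.8571.

x = (0.8571, 1.7143)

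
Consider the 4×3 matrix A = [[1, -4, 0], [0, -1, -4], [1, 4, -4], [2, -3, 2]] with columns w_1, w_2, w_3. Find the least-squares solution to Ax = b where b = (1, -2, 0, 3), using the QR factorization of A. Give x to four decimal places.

w_1 = (1, 0, 1, 2); ‖w_1‖ = 2.4495, so e_1 = (0.4082, 0.0000, 0.4082, 0.8165).
e_1·w_2 = 0.4082·(-4) + 0.0000·(-1) + 0.4082·4 + 0.8165·(-3) = -2.4495.
u_2 = w_2 + 2.4495·e_1 = (-3.0000, -1.0000, 5.0000, -1.0000).
‖u_2‖ = 6.0000, so e_2 = (-0.5000, -0.1667, 0.8333, -0.1667).
e_1·w_3 = 0.4082·0 + 0.0000·(-4) + 0.4082·(-4) + 0.8165·2 = 0.0000; e_2·w_3 = (-0.5000)·0 + (-0.1667)·(-4) + 0.8333·(-4) + (-0.1667)·2 = -3.0000.
u_3 = w_3 + 0.0000·e_1 + 3.0000·e_2 = (-1.5000, -4.5000, -1.5000, 1.5000).
‖u_3‖ = 5.1962, so e_3 = (-0.2887, -0.8660, -0.2887, 0.2887).
Qᵀb = (2.8577, -0.6667, 2.3094).
Back-substitute: x_3 = 2.3094/5.1962 = 0.4444.
x_2 = (-0.6667 + 3.0000·0.4444)/6.0000 = 0.1111.
x_1 = (2.8577 + 2.4495·0.1111 + 0.0000·0.4444)/2.4495 = 1.2778.

x = (1.2778, 0.1111, 0.4444)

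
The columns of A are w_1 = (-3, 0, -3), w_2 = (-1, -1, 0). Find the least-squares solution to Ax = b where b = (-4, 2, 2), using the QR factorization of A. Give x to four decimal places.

w_1 = (-3, 0, -3); ‖w_1‖ = 4.2426, so e_1 = (-0.7071, 0.0000, -0.7071).
e_1·w_2 = (-0.7071)·(-1) + 0.0000·(-1) + (-0.7071)·0 = 0.7071.
u_2 = w_2 − 0.7071·e_1 = (-0.5000, -1.0000, 0.5000).
‖u_2‖ = 1.2247, so e_2 = (-0.4082, -0.8165, 0.4082).
Qᵀb = (1.4142, 0.8165).
Back-substitute: x_2 = 0.8165/1.2247 = 0.6667.
x_1 = (1.4142 − 0.7071·0.6667)/4.2426 = 0.2222.

x = (0.2222, 0.6667)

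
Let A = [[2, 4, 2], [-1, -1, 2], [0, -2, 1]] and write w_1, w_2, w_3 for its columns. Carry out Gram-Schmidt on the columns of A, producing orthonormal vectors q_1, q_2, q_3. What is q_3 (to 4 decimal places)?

q_3 = (0.4082, 0.8165, 0.4082)

q_1 = w_1/‖w_1‖ = (2, -1, 0)/2.2361 = (0.8944, -0.4472, 0.0000).
r_{12} = q_1·w_2 = 4.0249.
u_2 = w_2 − 4.0249·q_1 = (0.4000, 0.8000, -2.0000).
‖u_2‖ = 2.1909, so q_2 = (0.1826, 0.3651, -0.9129).
r_{13} = q_1·w_3 = 0.8944; r_{23} = q_2·w_3 = 0.1826.
u_3 = w_3 − 0.8944·q_1 − 0.1826·q_2 = (1.1667, 2.3333, 1.1667).
‖u_3‖ = 2.8577, so q_3 = (0.4082, 0.8165, 0.4082).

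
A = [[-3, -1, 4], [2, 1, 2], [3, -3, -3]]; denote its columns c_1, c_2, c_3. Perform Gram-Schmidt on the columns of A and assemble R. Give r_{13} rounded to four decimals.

r_{13} = -3.6244

c_1 = (-3, 2, 3); ‖c_1‖ = 4.6904, so q_1 = (-0.6396, 0.4264, 0.6396).
r_{13} = q_1·c_3 = -3.6244.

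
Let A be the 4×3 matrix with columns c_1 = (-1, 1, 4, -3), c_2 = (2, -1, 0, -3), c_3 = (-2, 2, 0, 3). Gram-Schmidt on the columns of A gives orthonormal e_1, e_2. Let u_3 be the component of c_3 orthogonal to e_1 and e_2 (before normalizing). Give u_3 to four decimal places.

u_3 = (0.2515, 0.8450, -0.2339, -0.1140)

c_1 = (-1, 1, 4, -3); ‖c_1‖ = 5.1962, so e_1 = (-0.1925, 0.1925, 0.7698, -0.5774).
e_1·c_2 = (-0.1925)·2 + 0.1925·(-1) + 0.7698·0 + (-0.5774)·(-3) = 1.1547.
u_2 = c_2 − 1.1547·e_1 = (2.2222, -1.2222, -0.8889, -2.3333).
‖u_2‖ = 3.5590, so e_2 = (0.6244, -0.3434, -0.2498, -0.6556).
e_1·c_3 = (-0.1925)·(-2) + 0.1925·2 + 0.7698·0 + (-0.5774)·3 = -0.9623; e_2·c_3 = 0.6244·(-2) + (-0.3434)·2 + (-0.2498)·0 + (-0.6556)·3 = -3.9024.
u_3 = c_3 + 0.9623·e_1 + 3.9024·e_2 = (0.2515, 0.8450, -0.2339, -0.1140).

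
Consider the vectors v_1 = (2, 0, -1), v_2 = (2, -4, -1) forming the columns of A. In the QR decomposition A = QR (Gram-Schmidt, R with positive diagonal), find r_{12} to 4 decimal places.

r_{12} = 2.2361

e_1 = v_1/‖v_1‖ = (2, 0, -1)/2.2361 = (0.8944, 0.0000, -0.4472).
r_{12} = e_1·v_2 = 2.2361.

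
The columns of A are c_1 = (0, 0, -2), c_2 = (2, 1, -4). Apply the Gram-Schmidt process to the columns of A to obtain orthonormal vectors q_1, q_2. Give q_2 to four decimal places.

q_1 = c_1/‖c_1‖ = (0, 0, -2)/2.0000 = (0.0000, 0.0000, -1.0000).
r_{12} = q_1·c_2 = 4.0000.
u_2 = c_2 − 4.0000·q_1 = (2.0000, 1.0000, 0.0000).
‖u_2‖ = 2.2361, so q_2 = (0.8944, 0.4472, 0.0000).

q_2 = (0.8944, 0.4472, 0.0000)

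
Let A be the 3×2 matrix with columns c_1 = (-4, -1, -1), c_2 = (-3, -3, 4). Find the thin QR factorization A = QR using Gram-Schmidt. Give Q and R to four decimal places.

c_1 = (-4, -1, -1); ‖c_1‖ = 4.2426, so q_1 = (-0.9428, -0.2357, -0.2357).
q_1·c_2 = (-0.9428)·(-3) + (-0.2357)·(-3) + (-0.2357)·4 = 2.5927.
u_2 = c_2 − 2.5927·q_1 = (-0.5556, -2.3889, 4.6111).
‖u_2‖ = 5.2228, so q_2 = (-0.1064, -0.4574, 0.8829).

Q = [[-0.9428, -0.1064], [-0.2357, -0.4574], [-0.2357, 0.8829]], R = [[4.2426, 2.5927], [0.0000, 5.2228]]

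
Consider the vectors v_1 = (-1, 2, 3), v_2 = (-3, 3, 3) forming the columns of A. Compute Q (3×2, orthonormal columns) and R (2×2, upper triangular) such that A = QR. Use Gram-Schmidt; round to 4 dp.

v_1 = (-1, 2, 3); ‖v_1‖ = 3.7417, so e_1 = (-0.2673, 0.5345, 0.8018).
e_1·v_2 = (-0.2673)·(-3) + 0.5345·3 + 0.8018·3 = 4.8107.
u_2 = v_2 − 4.8107·e_1 = (-1.7143, 0.4286, -0.8571).
‖u_2‖ = 1.9640, so e_2 = (-0.8729, 0.2182, -0.4364).

Q = [[-0.2673, -0.8729], [0.5345, 0.2182], [0.8018, -0.4364]], R = [[3.7417, 4.8107], [0.0000, 1.9640]]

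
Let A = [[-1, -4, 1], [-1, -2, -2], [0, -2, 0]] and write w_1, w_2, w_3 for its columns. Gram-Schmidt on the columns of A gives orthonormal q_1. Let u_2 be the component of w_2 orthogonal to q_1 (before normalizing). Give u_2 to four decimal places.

w_1 = (-1, -1, 0); ‖w_1‖ = 1.4142, so q_1 = (-0.7071, -0.7071, 0.0000).
q_1·w_2 = (-0.7071)·(-4) + (-0.7071)·(-2) + 0.0000·(-2) = 4.2426.
u_2 = w_2 − 4.2426·q_1 = (-1.0000, 1.0000, -2.0000).

u_2 = (-1.0000, 1.0000, -2.0000)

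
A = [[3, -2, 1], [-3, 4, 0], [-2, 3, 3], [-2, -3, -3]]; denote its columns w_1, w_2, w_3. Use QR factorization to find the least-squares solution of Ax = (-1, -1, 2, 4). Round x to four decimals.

x = (-1.5162, -1.3548, 1.0118)

w_1 = (3, -3, -2, -2); ‖w_1‖ = 5.0990, so e_1 = (0.5883, -0.5883, -0.3922, -0.3922).
e_1·w_2 = 0.5883·(-2) + (-0.5883)·4 + (-0.3922)·3 + (-0.3922)·(-3) = -3.5301.
u_2 = w_2 + 3.5301·e_1 = (0.0769, 1.9231, 1.6154, -4.3846).
‖u_2‖ = 5.0536, so e_2 = (0.0152, 0.3805, 0.3197, -0.8676).
e_1·w_3 = 0.5883·1 + (-0.5883)·0 + (-0.3922)·3 + (-0.3922)·(-3) = 0.5883; e_2·w_3 = 0.0152·1 + 0.3805·0 + 0.3197·3 + (-0.8676)·(-3) = 3.5771.
u_3 = w_3 − 0.5883·e_1 − 3.5771·e_2 = (0.5994, -1.0151, 2.0873, 0.3343).
‖u_3‖ = 2.4204, so e_3 = (0.2476, -0.4194, 0.8624, 0.1381).
Qᵀb = (-2.3534, -3.2270, 2.4490).
Back-substitute: x_3 = 2.4490/2.4204 = 1.0118.
x_2 = (-3.2270 − 3.5771·1.0118)/5.0536 = -1.3548.
x_1 = (-2.3534 + 3.5301·(-1.3548) − 0.5883·1.0118)/5.0990 = -1.5162.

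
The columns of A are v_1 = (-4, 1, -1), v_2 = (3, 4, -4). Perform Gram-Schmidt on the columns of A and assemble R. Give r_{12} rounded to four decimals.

r_{12} = -0.9428

v_1 = (-4, 1, -1); ‖v_1‖ = 4.2426, so e_1 = (-0.9428, 0.2357, -0.2357).
r_{12} = e_1·v_2 = -0.9428.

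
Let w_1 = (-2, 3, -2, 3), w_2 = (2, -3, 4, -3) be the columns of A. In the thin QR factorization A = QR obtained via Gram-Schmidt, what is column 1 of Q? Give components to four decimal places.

e_1 = (-0.3922, 0.5883, -0.3922, 0.5883)

w_1 = (-2, 3, -2, 3); ‖w_1‖ = 5.0990, so e_1 = (-0.3922, 0.5883, -0.3922, 0.5883).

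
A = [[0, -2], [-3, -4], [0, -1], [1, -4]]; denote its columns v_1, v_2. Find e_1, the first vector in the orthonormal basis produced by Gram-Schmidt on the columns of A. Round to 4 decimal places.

e_1 = (0.0000, -0.9487, 0.0000, 0.3162)

v_1 = (0, -3, 0, 1); ‖v_1‖ = 3.1623, so e_1 = (0.0000, -0.9487, 0.0000, 0.3162).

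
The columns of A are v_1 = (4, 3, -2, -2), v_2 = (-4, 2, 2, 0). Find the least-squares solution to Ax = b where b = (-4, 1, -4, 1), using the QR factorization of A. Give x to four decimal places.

x = (-0.0470, 0.3893)

v_1 = (4, 3, -2, -2); ‖v_1‖ = 5.7446, so e_1 = (0.6963, 0.5222, -0.3482, -0.3482).
e_1·v_2 = 0.6963·(-4) + 0.5222·2 + (-0.3482)·2 + (-0.3482)·0 = -2.4371.
u_2 = v_2 + 2.4371·e_1 = (-2.3030, 3.2727, 1.1515, -0.8485).
‖u_2‖ = 4.2498, so e_2 = (-0.5419, 0.7701, 0.2710, -0.1997).
Qᵀb = (-1.2185, 1.6543).
Back-substitute: x_2 = 1.6543/4.2498 = 0.3893.
x_1 = (-1.2185 + 2.4371·0.3893)/5.7446 = -0.0470.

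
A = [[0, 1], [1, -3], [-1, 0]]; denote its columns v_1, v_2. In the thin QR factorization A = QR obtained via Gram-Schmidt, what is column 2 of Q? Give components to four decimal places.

v_1 = (0, 1, -1); ‖v_1‖ = 1.4142, so q_1 = (0.0000, 0.7071, -0.7071).
q_1·v_2 = 0.0000·1 + 0.7071·(-3) + (-0.7071)·0 = -2.1213.
u_2 = v_2 + 2.1213·q_1 = (1.0000, -1.5000, -1.5000).
‖u_2‖ = 2.3452, so q_2 = (0.4264, -0.6396, -0.6396).

q_2 = (0.4264, -0.6396, -0.6396)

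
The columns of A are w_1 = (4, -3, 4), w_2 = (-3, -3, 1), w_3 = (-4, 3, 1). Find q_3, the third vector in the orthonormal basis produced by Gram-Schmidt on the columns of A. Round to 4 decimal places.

w_1 = (4, -3, 4); ‖w_1‖ = 6.4031, so q_1 = (0.6247, -0.4685, 0.6247).
q_1·w_2 = 0.6247·(-3) + (-0.4685)·(-3) + 0.6247·1 = 0.1562.
u_2 = w_2 − 0.1562·q_1 = (-3.0976, -2.9268, 0.9024).
‖u_2‖ = 4.3561, so q_2 = (-0.7111, -0.6719, 0.2072).
q_1·w_3 = 0.6247·(-4) + (-0.4685)·3 + 0.6247·1 = -3.2796; q_2·w_3 = (-0.7111)·(-4) + (-0.6719)·3 + 0.2072·1 = 1.0358.
u_3 = w_3 + 3.2796·q_1 − 1.0358·q_2 = (-1.2147, 2.1594, 2.8342).
‖u_3‖ = 3.7644, so q_3 = (-0.3227, 0.5736, 0.7529).

q_3 = (-0.3227, 0.5736, 0.7529)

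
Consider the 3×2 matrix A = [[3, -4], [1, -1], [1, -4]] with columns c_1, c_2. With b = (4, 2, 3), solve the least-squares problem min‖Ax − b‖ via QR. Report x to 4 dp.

x = (0.6892, -0.5541)

c_1 = (3, 1, 1); ‖c_1‖ = 3.3166, so e_1 = (0.9045, 0.3015, 0.3015).
e_1·c_2 = 0.9045·(-4) + 0.3015·(-1) + 0.3015·(-4) = -5.1257.
u_2 = c_2 + 5.1257·e_1 = (0.6364, 0.5455, -2.4545).
‖u_2‖ = 2.5937, so e_2 = (0.2453, 0.2103, -0.9463).
Qᵀb = (5.1257, -1.4370).
Back-substitute: x_2 = -1.4370/2.5937 = -0.5541.
x_1 = (5.1257 + 5.1257·(-0.5541))/3.3166 = 0.6892.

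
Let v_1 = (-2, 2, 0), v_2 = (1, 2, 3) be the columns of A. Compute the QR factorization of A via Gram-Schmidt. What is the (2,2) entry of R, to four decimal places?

r_{22} = 3.6742

e_1 = v_1/‖v_1‖ = (-2, 2, 0)/2.8284 = (-0.7071, 0.7071, 0.0000).
r_{12} = e_1·v_2 = 0.7071.
u_2 = v_2 − 0.7071·e_1 = (1.5000, 1.5000, 3.0000).
r_{22} = ‖u_2‖ = 3.6742.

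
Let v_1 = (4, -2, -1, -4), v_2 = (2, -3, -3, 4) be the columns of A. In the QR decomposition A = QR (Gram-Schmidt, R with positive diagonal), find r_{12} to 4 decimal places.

r_{12} = 0.1644

q_1 = v_1/‖v_1‖ = (4, -2, -1, -4)/6.0828 = (0.6576, -0.3288, -0.1644, -0.6576).
r_{12} = q_1·v_2 = 0.1644.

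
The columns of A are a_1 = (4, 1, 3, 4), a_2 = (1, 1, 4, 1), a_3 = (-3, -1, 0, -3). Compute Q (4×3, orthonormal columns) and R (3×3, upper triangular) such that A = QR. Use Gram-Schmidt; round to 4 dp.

q_1 = a_1/‖a_1‖ = (4, 1, 3, 4)/6.4807 = (0.6172, 0.1543, 0.4629, 0.6172).
r_{12} = q_1·a_2 = 3.2404.
u_2 = a_2 − 3.2404·q_1 = (-1.0000, 0.5000, 2.5000, -1.0000).
‖u_2‖ = 2.9155, so q_2 = (-0.3430, 0.1715, 0.8575, -0.3430).
r_{13} = q_1·a_3 = -3.8576; r_{23} = q_2·a_3 = 1.8865.
u_3 = a_3 + 3.8576·q_1 − 1.8865·q_2 = (0.0280, -0.7283, 0.1681, 0.0280).
‖u_3‖ = 0.7485, so q_3 = (0.0374, -0.9730, 0.2245, 0.0374).

Q = [[0.6172, -0.3430, 0.0374], [0.1543, 0.1715, -0.9730], [0.4629, 0.8575, 0.2245], [0.6172, -0.3430, 0.0374]], R = [[6.4807, 3.2404, -3.8576], [0.0000, 2.9155, 1.8865], [0.0000, 0.0000, 0.7485]]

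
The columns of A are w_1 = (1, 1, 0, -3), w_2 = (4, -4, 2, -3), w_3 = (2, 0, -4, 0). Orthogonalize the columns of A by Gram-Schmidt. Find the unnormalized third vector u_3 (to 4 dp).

u_3 = (1.9565, -0.3913, -3.9130, 0.5217)

w_1 = (1, 1, 0, -3); ‖w_1‖ = 3.3166, so q_1 = (0.3015, 0.3015, 0.0000, -0.9045).
q_1·w_2 = 0.3015·4 + 0.3015·(-4) + 0.0000·2 + (-0.9045)·(-3) = 2.7136.
u_2 = w_2 − 2.7136·q_1 = (3.1818, -4.8182, 2.0000, -0.5455).
‖u_2‖ = 6.1348, so q_2 = (0.5186, -0.7854, 0.3260, -0.0889).
q_1·w_3 = 0.3015·2 + 0.3015·0 + 0.0000·(-4) + (-0.9045)·0 = 0.6030; q_2·w_3 = 0.5186·2 + (-0.7854)·0 + 0.3260·(-4) + (-0.0889)·0 = -0.2667.
u_3 = w_3 − 0.6030·q_1 + 0.2667·q_2 = (1.9565, -0.3913, -3.9130, 0.5217).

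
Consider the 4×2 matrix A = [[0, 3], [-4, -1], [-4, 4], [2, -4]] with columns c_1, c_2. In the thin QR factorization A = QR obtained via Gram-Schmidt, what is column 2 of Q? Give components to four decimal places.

q_2 = (0.5398, -0.5798, 0.3199, -0.5198)

q_1 = c_1/‖c_1‖ = (0, -4, -4, 2)/6.0000 = (0.0000, -0.6667, -0.6667, 0.3333).
r_{12} = q_1·c_2 = -3.3333.
u_2 = c_2 + 3.3333·q_1 = (3.0000, -3.2222, 1.7778, -2.8889).
‖u_2‖ = 5.5578, so q_2 = (0.5398, -0.5798, 0.3199, -0.5198).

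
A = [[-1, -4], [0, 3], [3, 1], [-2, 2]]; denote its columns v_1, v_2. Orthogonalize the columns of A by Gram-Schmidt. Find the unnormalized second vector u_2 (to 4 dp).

v_1 = (-1, 0, 3, -2); ‖v_1‖ = 3.7417, so q_1 = (-0.2673, 0.0000, 0.8018, -0.5345).
q_1·v_2 = (-0.2673)·(-4) + 0.0000·3 + 0.8018·1 + (-0.5345)·2 = 0.8018.
u_2 = v_2 − 0.8018·q_1 = (-3.7857, 3.0000, 0.3571, 2.4286).

u_2 = (-3.7857, 3.0000, 0.3571, 2.4286)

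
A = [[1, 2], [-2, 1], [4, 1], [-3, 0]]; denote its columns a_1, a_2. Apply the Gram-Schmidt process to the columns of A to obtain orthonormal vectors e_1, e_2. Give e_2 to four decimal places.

e_2 = (0.7984, 0.5418, 0.1996, 0.1711)

a_1 = (1, -2, 4, -3); ‖a_1‖ = 5.4772, so e_1 = (0.1826, -0.3651, 0.7303, -0.5477).
e_1·a_2 = 0.1826·2 + (-0.3651)·1 + 0.7303·1 + (-0.5477)·0 = 0.7303.
u_2 = a_2 − 0.7303·e_1 = (1.8667, 1.2667, 0.4667, 0.4000).
‖u_2‖ = 2.3381, so e_2 = (0.7984, 0.5418, 0.1996, 0.1711).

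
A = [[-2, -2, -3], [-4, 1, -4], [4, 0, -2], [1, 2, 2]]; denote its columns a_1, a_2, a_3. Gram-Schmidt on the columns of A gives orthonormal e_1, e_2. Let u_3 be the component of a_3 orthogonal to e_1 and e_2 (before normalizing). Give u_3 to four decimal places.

a_1 = (-2, -4, 4, 1); ‖a_1‖ = 6.0828, so e_1 = (-0.3288, -0.6576, 0.6576, 0.1644).
e_1·a_2 = (-0.3288)·(-2) + (-0.6576)·1 + 0.6576·0 + 0.1644·2 = 0.3288.
u_2 = a_2 − 0.3288·e_1 = (-1.8919, 1.2162, -0.2162, 1.9459).
‖u_2‖ = 2.9819, so e_2 = (-0.6345, 0.4079, -0.0725, 0.6526).
e_1·a_3 = (-0.3288)·(-3) + (-0.6576)·(-4) + 0.6576·(-2) + 0.1644·2 = 2.6304; e_2·a_3 = (-0.6345)·(-3) + 0.4079·(-4) + (-0.0725)·(-2) + 0.6526·2 = 1.7221.
u_3 = a_3 − 2.6304·e_1 − 1.7221·e_2 = (-1.0426, -2.9726, -3.6049, 0.4438).

u_3 = (-1.0426, -2.9726, -3.6049, 0.4438)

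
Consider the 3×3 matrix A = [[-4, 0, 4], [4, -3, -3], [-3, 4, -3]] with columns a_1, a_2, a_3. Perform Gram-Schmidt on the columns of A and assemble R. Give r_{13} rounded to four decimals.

a_1 = (-4, 4, -3); ‖a_1‖ = 6.4031, so q_1 = (-0.6247, 0.6247, -0.4685).
r_{13} = q_1·a_3 = -2.9673.

r_{13} = -2.9673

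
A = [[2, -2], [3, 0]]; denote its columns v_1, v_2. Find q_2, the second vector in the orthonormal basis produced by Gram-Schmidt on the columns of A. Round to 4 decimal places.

q_1 = v_1/‖v_1‖ = (2, 3)/3.6056 = (0.5547, 0.8321).
r_{12} = q_1·v_2 = -1.1094.
u_2 = v_2 + 1.1094·q_1 = (-1.3846, 0.9231).
‖u_2‖ = 1.6641, so q_2 = (-0.8321, 0.5547).

q_2 = (-0.8321, 0.5547)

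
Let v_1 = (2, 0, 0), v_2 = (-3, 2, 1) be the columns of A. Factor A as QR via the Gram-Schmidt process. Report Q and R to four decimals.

e_1 = v_1/‖v_1‖ = (2, 0, 0)/2.0000 = (1.0000, 0.0000, 0.0000).
r_{12} = e_1·v_2 = -3.0000.
u_2 = v_2 + 3.0000·e_1 = (0.0000, 2.0000, 1.0000).
‖u_2‖ = 2.2361, so e_2 = (0.0000, 0.8944, 0.4472).

Q = [[1.0000, 0.0000], [0.0000, 0.8944], [0.0000, 0.4472]], R = [[2.0000, -3.0000], [0.0000, 2.2361]]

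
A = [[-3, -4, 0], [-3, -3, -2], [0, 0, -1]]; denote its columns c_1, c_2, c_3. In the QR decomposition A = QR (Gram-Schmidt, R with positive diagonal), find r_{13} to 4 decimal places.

r_{13} = 1.4142

c_1 = (-3, -3, 0); ‖c_1‖ = 4.2426, so q_1 = (-0.7071, -0.7071, 0.0000).
r_{13} = q_1·c_3 = 1.4142.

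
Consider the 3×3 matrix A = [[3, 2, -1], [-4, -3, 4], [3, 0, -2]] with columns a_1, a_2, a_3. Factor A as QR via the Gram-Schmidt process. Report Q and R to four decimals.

a_1 = (3, -4, 3); ‖a_1‖ = 5.8310, so q_1 = (0.5145, -0.6860, 0.5145).
q_1·a_2 = 0.5145·2 + (-0.6860)·(-3) + 0.5145·0 = 3.0870.
u_2 = a_2 − 3.0870·q_1 = (0.4118, -0.8824, -1.5882).
‖u_2‖ = 1.8630, so q_2 = (0.2210, -0.4736, -0.8525).
q_1·a_3 = 0.5145·(-1) + (-0.6860)·4 + 0.5145·(-2) = -4.2875; q_2·a_3 = 0.2210·(-1) + (-0.4736)·4 + (-0.8525)·(-2) = -0.4105.
u_3 = a_3 + 4.2875·q_1 + 0.4105·q_2 = (1.2966, 0.8644, -0.1441).
‖u_3‖ = 1.5650, so q_3 = (0.8285, 0.5523, -0.0921).

Q = [[0.5145, 0.2210, 0.8285], [-0.6860, -0.4736, 0.5523], [0.5145, -0.8525, -0.0921]], R = [[5.8310, 3.0870, -4.2875], [0.0000, 1.8630, -0.4105], [0.0000, 0.0000, 1.5650]]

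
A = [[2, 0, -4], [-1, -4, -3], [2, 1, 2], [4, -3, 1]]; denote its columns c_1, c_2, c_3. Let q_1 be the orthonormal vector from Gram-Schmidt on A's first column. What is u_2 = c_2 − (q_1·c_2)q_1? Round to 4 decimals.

c_1 = (2, -1, 2, 4); ‖c_1‖ = 5.0000, so q_1 = (0.4000, -0.2000, 0.4000, 0.8000).
q_1·c_2 = 0.4000·0 + (-0.2000)·(-4) + 0.4000·1 + 0.8000·(-3) = -1.2000.
u_2 = c_2 + 1.2000·q_1 = (0.4800, -4.2400, 1.4800, -2.0400).

u_2 = (0.4800, -4.2400, 1.4800, -2.0400)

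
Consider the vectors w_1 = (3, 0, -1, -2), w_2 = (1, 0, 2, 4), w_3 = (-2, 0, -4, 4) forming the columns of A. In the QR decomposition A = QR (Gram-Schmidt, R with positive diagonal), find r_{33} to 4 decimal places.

w_1 = (3, 0, -1, -2); ‖w_1‖ = 3.7417, so q_1 = (0.8018, 0.0000, -0.2673, -0.5345).
q_1·w_2 = 0.8018·1 + 0.0000·0 + (-0.2673)·2 + (-0.5345)·4 = -1.8708.
u_2 = w_2 + 1.8708·q_1 = (2.5000, 0.0000, 1.5000, 3.0000).
‖u_2‖ = 4.1833, so q_2 = (0.5976, 0.0000, 0.3586, 0.7171).
q_1·w_3 = 0.8018·(-2) + 0.0000·0 + (-0.2673)·(-4) + (-0.5345)·4 = -2.6726; q_2·w_3 = 0.5976·(-2) + 0.0000·0 + 0.3586·(-4) + 0.7171·4 = 0.2390.
u_3 = w_3 + 2.6726·q_1 − 0.2390·q_2 = (0.0000, 0.0000, -4.8000, 2.4000).
r_{33} = ‖u_3‖ = 5.3666.

r_{33} = 5.3666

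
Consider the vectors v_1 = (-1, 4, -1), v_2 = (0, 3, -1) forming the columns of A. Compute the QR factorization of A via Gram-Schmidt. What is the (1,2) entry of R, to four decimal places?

v_1 = (-1, 4, -1); ‖v_1‖ = 4.2426, so q_1 = (-0.2357, 0.9428, -0.2357).
r_{12} = q_1·v_2 = 3.0641.

r_{12} = 3.0641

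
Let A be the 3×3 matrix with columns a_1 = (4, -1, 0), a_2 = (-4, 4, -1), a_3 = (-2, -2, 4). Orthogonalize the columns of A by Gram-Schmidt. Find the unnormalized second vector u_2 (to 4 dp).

a_1 = (4, -1, 0); ‖a_1‖ = 4.1231, so q_1 = (0.9701, -0.2425, 0.0000).
q_1·a_2 = 0.9701·(-4) + (-0.2425)·4 + 0.0000·(-1) = -4.8507.
u_2 = a_2 + 4.8507·q_1 = (0.7059, 2.8235, -1.0000).

u_2 = (0.7059, 2.8235, -1.0000)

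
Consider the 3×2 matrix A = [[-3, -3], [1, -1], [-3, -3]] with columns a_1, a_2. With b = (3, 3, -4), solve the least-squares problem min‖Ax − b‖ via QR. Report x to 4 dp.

x = (1.5833, -1.4167)

a_1 = (-3, 1, -3); ‖a_1‖ = 4.3589, so e_1 = (-0.6882, 0.2294, -0.6882).
e_1·a_2 = (-0.6882)·(-3) + 0.2294·(-1) + (-0.6882)·(-3) = 3.9001.
u_2 = a_2 − 3.9001·e_1 = (-0.3158, -1.8947, -0.3158).
‖u_2‖ = 1.9467, so e_2 = (-0.1622, -0.9733, -0.1622).
Qᵀb = (1.3765, -2.7578).
Back-substitute: x_2 = -2.7578/1.9467 = -1.4167.
x_1 = (1.3765 − 3.9001·(-1.4167))/4.3589 = 1.5833.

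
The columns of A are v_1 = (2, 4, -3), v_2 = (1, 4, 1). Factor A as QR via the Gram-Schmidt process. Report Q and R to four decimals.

v_1 = (2, 4, -3); ‖v_1‖ = 5.3852, so q_1 = (0.3714, 0.7428, -0.5571).
q_1·v_2 = 0.3714·1 + 0.7428·4 + (-0.5571)·1 = 2.7854.
u_2 = v_2 − 2.7854·q_1 = (-0.0345, 1.9310, 2.5517).
‖u_2‖ = 3.2002, so q_2 = (-0.0108, 0.6034, 0.7974).

Q = [[0.3714, -0.0108], [0.7428, 0.6034], [-0.5571, 0.7974]], R = [[5.3852, 2.7854], [0.0000, 3.2002]]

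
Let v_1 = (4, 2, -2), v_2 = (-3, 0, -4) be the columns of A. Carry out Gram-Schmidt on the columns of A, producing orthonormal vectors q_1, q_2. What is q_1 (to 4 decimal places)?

v_1 = (4, 2, -2); ‖v_1‖ = 4.8990, so q_1 = (0.8165, 0.4082, -0.4082).

q_1 = (0.8165, 0.4082, -0.4082)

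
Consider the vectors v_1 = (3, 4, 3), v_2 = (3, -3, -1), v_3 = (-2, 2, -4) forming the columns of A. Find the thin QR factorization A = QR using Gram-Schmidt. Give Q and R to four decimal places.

v_1 = (3, 4, 3); ‖v_1‖ = 5.8310, so q_1 = (0.5145, 0.6860, 0.5145).
q_1·v_2 = 0.5145·3 + 0.6860·(-3) + 0.5145·(-1) = -1.0290.
u_2 = v_2 + 1.0290·q_1 = (3.5294, -2.2941, -0.4706).
‖u_2‖ = 4.2357, so q_2 = (0.8333, -0.5416, -0.1111).
q_1·v_3 = 0.5145·(-2) + 0.6860·2 + 0.5145·(-4) = -1.7150; q_2·v_3 = 0.8333·(-2) + (-0.5416)·2 + (-0.1111)·(-4) = -2.3053.
u_3 = v_3 + 1.7150·q_1 + 2.3053·q_2 = (0.8033, 1.9279, -3.3738).
‖u_3‖ = 3.9679, so q_3 = (0.2024, 0.4859, -0.8503).

Q = [[0.5145, 0.8333, 0.2024], [0.6860, -0.5416, 0.4859], [0.5145, -0.1111, -0.8503]], R = [[5.8310, -1.0290, -1.7150], [0.0000, 4.2357, -2.3053], [0.0000, 0.0000, 3.9679]]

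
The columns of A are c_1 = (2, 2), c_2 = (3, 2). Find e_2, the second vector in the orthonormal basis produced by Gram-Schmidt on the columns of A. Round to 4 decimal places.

e_2 = (0.7071, -0.7071)

c_1 = (2, 2); ‖c_1‖ = 2.8284, so e_1 = (0.7071, 0.7071).
e_1·c_2 = 0.7071·3 + 0.7071·2 = 3.5355.
u_2 = c_2 − 3.5355·e_1 = (0.5000, -0.5000).
‖u_2‖ = 0.7071, so e_2 = (0.7071, -0.7071).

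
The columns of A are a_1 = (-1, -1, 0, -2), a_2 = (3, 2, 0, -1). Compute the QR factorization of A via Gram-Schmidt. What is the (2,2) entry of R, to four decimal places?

e_1 = a_1/‖a_1‖ = (-1, -1, 0, -2)/2.4495 = (-0.4082, -0.4082, 0.0000, -0.8165).
r_{12} = e_1·a_2 = -1.2247.
u_2 = a_2 + 1.2247·e_1 = (2.5000, 1.5000, 0.0000, -2.0000).
r_{22} = ‖u_2‖ = 3.5355.

r_{22} = 3.5355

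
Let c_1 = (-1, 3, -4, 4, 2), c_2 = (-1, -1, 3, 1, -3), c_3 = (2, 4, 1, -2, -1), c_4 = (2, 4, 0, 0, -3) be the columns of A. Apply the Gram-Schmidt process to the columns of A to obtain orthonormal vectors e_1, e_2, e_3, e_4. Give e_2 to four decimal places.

e_1 = c_1/‖c_1‖ = (-1, 3, -4, 4, 2)/6.7823 = (-0.1474, 0.4423, -0.5898, 0.5898, 0.2949).
r_{12} = e_1·c_2 = -2.3591.
u_2 = c_2 + 2.3591·e_1 = (-1.3478, 0.0435, 1.6087, 2.3913, -2.3043).
‖u_2‖ = 3.9287, so e_2 = (-0.3431, 0.0111, 0.4095, 0.6087, -0.5865).

e_2 = (-0.3431, 0.0111, 0.4095, 0.6087, -0.5865)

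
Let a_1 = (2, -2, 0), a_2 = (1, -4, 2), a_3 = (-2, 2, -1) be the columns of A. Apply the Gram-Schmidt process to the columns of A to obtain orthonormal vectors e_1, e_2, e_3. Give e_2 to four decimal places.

e_2 = (-0.5145, -0.5145, 0.6860)

e_1 = a_1/‖a_1‖ = (2, -2, 0)/2.8284 = (0.7071, -0.7071, 0.0000).
r_{12} = e_1·a_2 = 3.5355.
u_2 = a_2 − 3.5355·e_1 = (-1.5000, -1.5000, 2.0000).
‖u_2‖ = 2.9155, so e_2 = (-0.5145, -0.5145, 0.6860).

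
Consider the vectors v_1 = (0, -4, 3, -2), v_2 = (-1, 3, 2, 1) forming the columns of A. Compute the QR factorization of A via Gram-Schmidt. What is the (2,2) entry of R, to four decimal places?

r_{22} = 3.5767

v_1 = (0, -4, 3, -2); ‖v_1‖ = 5.3852, so q_1 = (0.0000, -0.7428, 0.5571, -0.3714).
q_1·v_2 = 0.0000·(-1) + (-0.7428)·3 + 0.5571·2 + (-0.3714)·1 = -1.4856.
u_2 = v_2 + 1.4856·q_1 = (-1.0000, 1.8966, 2.8276, 0.4483).
r_{22} = ‖u_2‖ = 3.5767.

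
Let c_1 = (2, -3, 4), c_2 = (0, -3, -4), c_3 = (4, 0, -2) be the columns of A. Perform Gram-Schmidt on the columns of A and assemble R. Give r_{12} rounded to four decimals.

e_1 = c_1/‖c_1‖ = (2, -3, 4)/5.3852 = (0.3714, -0.5571, 0.7428).
r_{12} = e_1·c_2 = -1.2999.

r_{12} = -1.2999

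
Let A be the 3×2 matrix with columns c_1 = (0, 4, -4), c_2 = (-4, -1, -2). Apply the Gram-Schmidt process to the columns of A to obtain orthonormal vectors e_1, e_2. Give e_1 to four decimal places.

e_1 = (0.0000, 0.7071, -0.7071)

c_1 = (0, 4, -4); ‖c_1‖ = 5.6569, so e_1 = (0.0000, 0.7071, -0.7071).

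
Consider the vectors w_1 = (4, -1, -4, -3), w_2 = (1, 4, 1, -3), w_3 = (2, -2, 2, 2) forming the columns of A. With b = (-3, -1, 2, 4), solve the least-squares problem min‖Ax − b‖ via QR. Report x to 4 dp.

x = (-0.6770, -0.4967, 0.0203)

w_1 = (4, -1, -4, -3); ‖w_1‖ = 6.4807, so q_1 = (0.6172, -0.1543, -0.6172, -0.4629).
q_1·w_2 = 0.6172·1 + (-0.1543)·4 + (-0.6172)·1 + (-0.4629)·(-3) = 0.7715.
u_2 = w_2 − 0.7715·q_1 = (0.5238, 4.1190, 1.4762, -2.6429).
‖u_2‖ = 5.1386, so q_2 = (0.1019, 0.8016, 0.2873, -0.5143).
q_1·w_3 = 0.6172·2 + (-0.1543)·(-2) + (-0.6172)·2 + (-0.4629)·2 = -0.6172; q_2·w_3 = 0.1019·2 + 0.8016·(-2) + 0.2873·2 + (-0.5143)·2 = -1.8534.
u_3 = w_3 + 0.6172·q_1 + 1.8534·q_2 = (2.5699, -0.6096, 2.1515, 0.7610).
‖u_3‖ = 3.4906, so q_3 = (0.7362, -0.1746, 0.6164, 0.2180).
Qᵀb = (-4.7834, -2.5901, 0.0708).
Back-substitute: x_3 = 0.0708/3.4906 = 0.0203.
x_2 = (-2.5901 + 1.8534·0.0203)/5.1386 = -0.4967.
x_1 = (-4.7834 − 0.7715·(-0.4967) + 0.6172·0.0203)/6.4807 = -0.6770.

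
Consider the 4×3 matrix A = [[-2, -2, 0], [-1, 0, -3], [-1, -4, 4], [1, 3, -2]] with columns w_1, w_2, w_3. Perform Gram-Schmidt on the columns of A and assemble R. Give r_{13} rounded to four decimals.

r_{13} = -1.1339

e_1 = w_1/‖w_1‖ = (-2, -1, -1, 1)/2.6458 = (-0.7559, -0.3780, -0.3780, 0.3780).
r_{13} = e_1·w_3 = -1.1339.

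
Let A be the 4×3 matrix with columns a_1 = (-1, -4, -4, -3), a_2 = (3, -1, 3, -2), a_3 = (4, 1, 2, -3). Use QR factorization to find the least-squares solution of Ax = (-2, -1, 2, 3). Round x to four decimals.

x = (-0.3634, 1.0931, -1.3895)

q_1 = a_1/‖a_1‖ = (-1, -4, -4, -3)/6.4807 = (-0.1543, -0.6172, -0.6172, -0.4629).
r_{12} = q_1·a_2 = -0.7715.
u_2 = a_2 + 0.7715·q_1 = (2.8810, -1.4762, 2.5238, -2.3571).
‖u_2‖ = 4.7334, so q_2 = (0.6086, -0.3119, 0.5332, -0.4980).
r_{13} = q_1·a_3 = -1.0801; r_{23} = q_2·a_3 = 4.6831.
u_3 = a_3 + 1.0801·q_1 − 4.6831·q_2 = (0.9830, 1.7938, -1.1637, -1.1679).
‖u_3‖ = 2.6272, so q_3 = (0.3742, 0.6828, -0.4429, -0.4445).
Qᵀb = (-1.6973, -1.3330, -3.6506).
Back-substitute: x_3 = -3.6506/2.6272 = -1.3895.
x_2 = (-1.3330 − 4.6831·(-1.3895))/4.7334 = 1.0931.
x_1 = (-1.6973 + 0.7715·1.0931 + 1.0801·(-1.3895))/6.4807 = -0.3634.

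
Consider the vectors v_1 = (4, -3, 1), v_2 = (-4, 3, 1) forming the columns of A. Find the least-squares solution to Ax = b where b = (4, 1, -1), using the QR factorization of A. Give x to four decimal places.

q_1 = v_1/‖v_1‖ = (4, -3, 1)/5.0990 = (0.7845, -0.5883, 0.1961).
r_{12} = q_1·v_2 = -4.7068.
u_2 = v_2 + 4.7068·q_1 = (-0.3077, 0.2308, 1.9231).
‖u_2‖ = 1.9612, so q_2 = (-0.1569, 0.1177, 0.9806).
Qᵀb = (2.3534, -1.4905).
Back-substitute: x_2 = -1.4905/1.9612 = -0.7600.
x_1 = (2.3534 + 4.7068·(-0.7600))/5.0990 = -0.2400.

x = (-0.2400, -0.7600)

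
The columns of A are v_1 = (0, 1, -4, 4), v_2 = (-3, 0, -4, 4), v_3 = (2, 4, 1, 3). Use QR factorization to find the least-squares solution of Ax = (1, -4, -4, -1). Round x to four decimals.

v_1 = (0, 1, -4, 4); ‖v_1‖ = 5.7446, so q_1 = (0.0000, 0.1741, -0.6963, 0.6963).
q_1·v_2 = 0.0000·(-3) + 0.1741·0 + (-0.6963)·(-4) + 0.6963·4 = 5.5705.
u_2 = v_2 − 5.5705·q_1 = (-3.0000, -0.9697, -0.1212, 0.1212).
‖u_2‖ = 3.1575, so q_2 = (-0.9501, -0.3071, -0.0384, 0.0384).
q_1·v_3 = 0.0000·2 + 0.1741·4 + (-0.6963)·1 + 0.6963·3 = 2.0889; q_2·v_3 = (-0.9501)·2 + (-0.3071)·4 + (-0.0384)·1 + 0.0384·3 = -3.0519.
u_3 = v_3 − 2.0889·q_1 + 3.0519·q_2 = (-0.8997, 2.6991, 2.3374, 1.6626).
‖u_3‖ = 4.0401, so q_3 = (-0.2227, 0.6681, 0.5786, 0.4115).
Qᵀb = (1.3926, 0.3935, -5.6207).
Back-substitute: x_3 = -5.6207/4.0401 = -1.3912.
x_2 = (0.3935 + 3.0519·(-1.3912))/3.1575 = -1.2201.
x_1 = (1.3926 − 5.5705·(-1.2201) − 2.0889·(-1.3912))/5.7446 = 1.9315.

x = (1.9315, -1.2201, -1.3912)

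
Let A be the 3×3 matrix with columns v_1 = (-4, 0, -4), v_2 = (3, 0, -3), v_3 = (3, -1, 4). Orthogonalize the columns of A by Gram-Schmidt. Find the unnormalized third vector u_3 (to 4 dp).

e_1 = v_1/‖v_1‖ = (-4, 0, -4)/5.6569 = (-0.7071, 0.0000, -0.7071).
r_{12} = e_1·v_2 = 0.0000.
u_2 = v_2 + 0.0000·e_1 = (3.0000, 0.0000, -3.0000).
‖u_2‖ = 4.2426, so e_2 = (0.7071, 0.0000, -0.7071).
r_{13} = e_1·v_3 = -4.9497; r_{23} = e_2·v_3 = -0.7071.
u_3 = v_3 + 4.9497·e_1 + 0.7071·e_2 = (0.0000, -1.0000, 0.0000).

u_3 = (0.0000, -1.0000, 0.0000)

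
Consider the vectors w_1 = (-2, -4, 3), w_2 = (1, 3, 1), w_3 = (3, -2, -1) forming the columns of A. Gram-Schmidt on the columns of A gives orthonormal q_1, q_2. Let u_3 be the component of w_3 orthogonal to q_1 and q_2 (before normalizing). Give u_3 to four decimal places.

u_3 = (3.0859, -1.1869, 0.4747)

q_1 = w_1/‖w_1‖ = (-2, -4, 3)/5.3852 = (-0.3714, -0.7428, 0.5571).
r_{12} = q_1·w_2 = -2.0426.
u_2 = w_2 + 2.0426·q_1 = (0.2414, 1.4828, 2.1379).
‖u_2‖ = 2.6130, so q_2 = (0.0924, 0.5675, 0.8182).
r_{13} = q_1·w_3 = -0.1857; r_{23} = q_2·w_3 = -1.6760.
u_3 = w_3 + 0.1857·q_1 + 1.6760·q_2 = (3.0859, -1.1869, 0.4747).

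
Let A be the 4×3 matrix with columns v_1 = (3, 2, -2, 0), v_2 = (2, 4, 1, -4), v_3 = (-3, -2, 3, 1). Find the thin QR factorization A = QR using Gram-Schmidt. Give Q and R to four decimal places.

Q = [[0.7276, -0.0220, 0.2675], [0.4851, 0.4846, 0.2930], [-0.4851, 0.4515, 0.6943], [0.0000, -0.7489, 0.6004]], R = [[4.1231, 2.9104, -4.6082], [0.0000, 5.3413, -0.2974], [0.0000, 0.0000, 1.2947]]

q_1 = v_1/‖v_1‖ = (3, 2, -2, 0)/4.1231 = (0.7276, 0.4851, -0.4851, 0.0000).
r_{12} = q_1·v_2 = 2.9104.
u_2 = v_2 − 2.9104·q_1 = (-0.1176, 2.5882, 2.4118, -4.0000).
‖u_2‖ = 5.3413, so q_2 = (-0.0220, 0.4846, 0.4515, -0.7489).
r_{13} = q_1·v_3 = -4.6082; r_{23} = q_2·v_3 = -0.2974.
u_3 = v_3 + 4.6082·q_1 + 0.2974·q_2 = (0.3464, 0.3794, 0.8990, 0.7773).
‖u_3‖ = 1.2947, so q_3 = (0.2675, 0.2930, 0.6943, 0.6004).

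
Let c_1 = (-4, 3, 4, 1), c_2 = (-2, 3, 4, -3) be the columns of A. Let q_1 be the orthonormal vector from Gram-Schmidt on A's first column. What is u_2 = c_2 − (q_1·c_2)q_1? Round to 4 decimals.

u_2 = (0.8571, 0.8571, 1.1429, -3.7143)

c_1 = (-4, 3, 4, 1); ‖c_1‖ = 6.4807, so q_1 = (-0.6172, 0.4629, 0.6172, 0.1543).
q_1·c_2 = (-0.6172)·(-2) + 0.4629·3 + 0.6172·4 + 0.1543·(-3) = 4.6291.
u_2 = c_2 − 4.6291·q_1 = (0.8571, 0.8571, 1.1429, -3.7143).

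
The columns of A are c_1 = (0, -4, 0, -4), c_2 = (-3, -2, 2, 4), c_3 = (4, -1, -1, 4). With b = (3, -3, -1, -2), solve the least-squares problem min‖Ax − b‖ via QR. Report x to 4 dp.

c_1 = (0, -4, 0, -4); ‖c_1‖ = 5.6569, so q_1 = (0.0000, -0.7071, 0.0000, -0.7071).
q_1·c_2 = 0.0000·(-3) + (-0.7071)·(-2) + 0.0000·2 + (-0.7071)·4 = -1.4142.
u_2 = c_2 + 1.4142·q_1 = (-3.0000, -3.0000, 2.0000, 3.0000).
‖u_2‖ = 5.5678, so q_2 = (-0.5388, -0.5388, 0.3592, 0.5388).
q_1·c_3 = 0.0000·4 + (-0.7071)·(-1) + 0.0000·(-1) + (-0.7071)·4 = -2.1213; q_2·c_3 = (-0.5388)·4 + (-0.5388)·(-1) + 0.3592·(-1) + 0.5388·4 = 0.1796.
u_3 = c_3 + 2.1213·q_1 − 0.1796·q_2 = (4.0968, -2.4032, -1.0645, 2.4032).
‖u_3‖ = 5.4284, so q_3 = (0.7547, -0.4427, -0.1961, 0.4427).
Qᵀb = (3.5355, -1.4368, 2.9029).
Back-substitute: x_3 = 2.9029/5.4284 = 0.5348.
x_2 = (-1.4368 − 0.1796·0.5348)/5.5678 = -0.2753.
x_1 = (3.5355 + 1.4142·(-0.2753) + 2.1213·0.5348)/5.6569 = 0.7567.

x = (0.7567, -0.2753, 0.5348)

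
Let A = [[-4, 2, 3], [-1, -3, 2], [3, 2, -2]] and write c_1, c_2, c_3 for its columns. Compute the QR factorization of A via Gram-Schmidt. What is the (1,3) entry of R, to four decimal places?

c_1 = (-4, -1, 3); ‖c_1‖ = 5.0990, so e_1 = (-0.7845, -0.1961, 0.5883).
r_{13} = e_1·c_3 = -3.9223.

r_{13} = -3.9223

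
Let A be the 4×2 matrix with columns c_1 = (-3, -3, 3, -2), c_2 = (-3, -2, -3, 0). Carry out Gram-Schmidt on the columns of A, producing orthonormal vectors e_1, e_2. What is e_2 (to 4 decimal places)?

e_2 = (-0.5300, -0.3109, -0.7844, 0.0848)

e_1 = c_1/‖c_1‖ = (-3, -3, 3, -2)/5.5678 = (-0.5388, -0.5388, 0.5388, -0.3592).
r_{12} = e_1·c_2 = 1.0776.
u_2 = c_2 − 1.0776·e_1 = (-2.4194, -1.4194, -3.5806, 0.3871).
‖u_2‖ = 4.5649, so e_2 = (-0.5300, -0.3109, -0.7844, 0.0848).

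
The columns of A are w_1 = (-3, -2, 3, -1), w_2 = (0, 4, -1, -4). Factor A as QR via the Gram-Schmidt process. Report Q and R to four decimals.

e_1 = w_1/‖w_1‖ = (-3, -2, 3, -1)/4.7958 = (-0.6255, -0.4170, 0.6255, -0.2085).
r_{12} = e_1·w_2 = -1.4596.
u_2 = w_2 + 1.4596·e_1 = (-0.9130, 3.3913, -0.0870, -4.3043).
‖u_2‖ = 5.5560, so e_2 = (-0.1643, 0.6104, -0.0157, -0.7747).

Q = [[-0.6255, -0.1643], [-0.4170, 0.6104], [0.6255, -0.0157], [-0.2085, -0.7747]], R = [[4.7958, -1.4596], [0.0000, 5.5560]]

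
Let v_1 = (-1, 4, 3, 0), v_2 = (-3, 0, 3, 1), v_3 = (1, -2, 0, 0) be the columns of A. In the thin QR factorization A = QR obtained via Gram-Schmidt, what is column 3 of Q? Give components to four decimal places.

e_1 = v_1/‖v_1‖ = (-1, 4, 3, 0)/5.0990 = (-0.1961, 0.7845, 0.5883, 0.0000).
r_{12} = e_1·v_2 = 2.3534.
u_2 = v_2 − 2.3534·e_1 = (-2.5385, -1.8462, 1.6154, 1.0000).
‖u_2‖ = 3.6690, so e_2 = (-0.6919, -0.5032, 0.4403, 0.2726).
r_{13} = e_1·v_3 = -1.7650; r_{23} = e_2·v_3 = 0.3145.
u_3 = v_3 + 1.7650·e_1 − 0.3145·e_2 = (0.8714, -0.4571, 0.9000, -0.0857).
‖u_3‖ = 1.3363, so e_3 = (0.6521, -0.3421, 0.6735, -0.0641).

e_3 = (0.6521, -0.3421, 0.6735, -0.0641)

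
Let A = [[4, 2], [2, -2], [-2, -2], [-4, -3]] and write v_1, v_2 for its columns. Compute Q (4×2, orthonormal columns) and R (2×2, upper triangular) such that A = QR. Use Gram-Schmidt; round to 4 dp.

e_1 = v_1/‖v_1‖ = (4, 2, -2, -4)/6.3246 = (0.6325, 0.3162, -0.3162, -0.6325).
r_{12} = e_1·v_2 = 3.1623.
u_2 = v_2 − 3.1623·e_1 = (0.0000, -3.0000, -1.0000, -1.0000).
‖u_2‖ = 3.3166, so e_2 = (0.0000, -0.9045, -0.3015, -0.3015).

Q = [[0.6325, 0.0000], [0.3162, -0.9045], [-0.3162, -0.3015], [-0.6325, -0.3015]], R = [[6.3246, 3.1623], [0.0000, 3.3166]]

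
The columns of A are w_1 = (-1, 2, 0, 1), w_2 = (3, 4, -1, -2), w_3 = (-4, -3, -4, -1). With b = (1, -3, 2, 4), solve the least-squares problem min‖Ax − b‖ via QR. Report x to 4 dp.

x = (-0.3197, -0.9626, -0.6020)

e_1 = w_1/‖w_1‖ = (-1, 2, 0, 1)/2.4495 = (-0.4082, 0.8165, 0.0000, 0.4082).
r_{12} = e_1·w_2 = 1.2247.
u_2 = w_2 − 1.2247·e_1 = (3.5000, 3.0000, -1.0000, -2.5000).
‖u_2‖ = 5.3385, so e_2 = (0.6556, 0.5620, -0.1873, -0.4683).
r_{13} = e_1·w_3 = -1.2247; r_{23} = e_2·w_3 = -3.0907.
u_3 = w_3 + 1.2247·e_1 + 3.0907·e_2 = (-2.4737, -0.2632, -4.5789, -1.9474).
‖u_3‖ = 5.5630, so e_3 = (-0.4447, -0.0473, -0.8231, -0.3501).
Qᵀb = (-1.2247, -3.2781, -3.3492).
Back-substitute: x_3 = -3.3492/5.5630 = -0.6020.
x_2 = (-3.2781 + 3.0907·(-0.6020))/5.3385 = -0.9626.
x_1 = (-1.2247 − 1.2247·(-0.9626) + 1.2247·(-0.6020))/2.4495 = -0.3197.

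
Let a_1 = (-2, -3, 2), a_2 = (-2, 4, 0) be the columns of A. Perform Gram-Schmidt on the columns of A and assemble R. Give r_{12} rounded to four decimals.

a_1 = (-2, -3, 2); ‖a_1‖ = 4.1231, so q_1 = (-0.4851, -0.7276, 0.4851).
r_{12} = q_1·a_2 = -1.9403.

r_{12} = -1.9403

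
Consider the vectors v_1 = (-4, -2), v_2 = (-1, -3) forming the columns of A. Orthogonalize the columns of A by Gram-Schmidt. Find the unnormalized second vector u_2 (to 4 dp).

u_2 = (1.0000, -2.0000)

v_1 = (-4, -2); ‖v_1‖ = 4.4721, so e_1 = (-0.8944, -0.4472).
e_1·v_2 = (-0.8944)·(-1) + (-0.4472)·(-3) = 2.2361.
u_2 = v_2 − 2.2361·e_1 = (1.0000, -2.0000).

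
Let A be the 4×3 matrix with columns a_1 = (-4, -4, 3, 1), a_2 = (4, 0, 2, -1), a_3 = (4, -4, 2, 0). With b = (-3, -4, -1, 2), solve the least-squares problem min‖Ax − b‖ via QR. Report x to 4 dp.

a_1 = (-4, -4, 3, 1); ‖a_1‖ = 6.4807, so e_1 = (-0.6172, -0.6172, 0.4629, 0.1543).
e_1·a_2 = (-0.6172)·4 + (-0.6172)·0 + 0.4629·2 + 0.1543·(-1) = -1.6973.
u_2 = a_2 + 1.6973·e_1 = (2.9524, -1.0476, 2.7857, -0.7381).
‖u_2‖ = 4.2566, so e_2 = (0.6936, -0.2461, 0.6544, -0.1734).
e_1·a_3 = (-0.6172)·4 + (-0.6172)·(-4) + 0.4629·2 + 0.1543·0 = 0.9258; e_2·a_3 = 0.6936·4 + (-0.2461)·(-4) + 0.6544·2 + (-0.1734)·0 = 5.0677.
u_3 = a_3 − 0.9258·e_1 − 5.0677·e_2 = (1.0565, -2.1813, -1.7451, 0.7359).
‖u_3‖ = 3.0759, so e_3 = (0.3435, -0.7092, -0.5673, 0.2392).
Qᵀb = (4.1662, -2.0976, 2.8521).
Back-substitute: x_3 = 2.8521/3.0759 = 0.9272.
x_2 = (-2.0976 − 5.0677·0.9272)/4.2566 = -1.5967.
x_1 = (4.1662 + 1.6973·(-1.5967) − 0.9258·0.9272)/6.4807 = 0.0922.

x = (0.0922, -1.5967, 0.9272)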